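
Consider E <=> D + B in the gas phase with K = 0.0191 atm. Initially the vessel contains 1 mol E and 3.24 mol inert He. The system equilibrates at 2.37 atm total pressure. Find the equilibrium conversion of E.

X = 0.172

Basis: 1 mol E initially; let X = conversion of E. Extent ξ = X.
At extent ξ: n_E = 1 − X; n_D = X; n_B = X; n_I = 3.24 (inert).
n_T = Σnᵢ = 4.24 + X.
y_i = n_i/n_T, p_i = y_i·P. K = p_D p_B / (p_E).
Equating to 0.0191 atm and solving on 0 < X < 1: X = 0.172.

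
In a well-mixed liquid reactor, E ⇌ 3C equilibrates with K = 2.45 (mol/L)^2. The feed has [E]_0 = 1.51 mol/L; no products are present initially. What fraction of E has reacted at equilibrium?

Let X = conversion of E; extent ξ = 1.51·X mol/L.
Concentrations: [E] = 1.51 − 1.51X; [C] = 4.53X.
K = [C]^3 / ([E]).
Solving K = 2.45 for X ∈ (0,1): X = 0.303.

X = 0.303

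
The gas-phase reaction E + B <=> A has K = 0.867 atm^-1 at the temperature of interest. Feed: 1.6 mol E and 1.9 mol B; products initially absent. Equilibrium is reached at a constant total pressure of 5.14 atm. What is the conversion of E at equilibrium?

Basis: 1.6 mol E initially; let X = conversion of E. Extent ξ = 1.6X.
At extent ξ: n_E = 1.6 − 1.6X; n_B = 1.9 − 1.6X; n_A = 1.6X.
Total moles n_T = 3.5 − 1.6X.
With p_i = (n_i/n_T)P, K = p_A / (p_E p_B).
This yields a degree-2 equation in X; solving on (0,1), X = 0.618.

X = 0.618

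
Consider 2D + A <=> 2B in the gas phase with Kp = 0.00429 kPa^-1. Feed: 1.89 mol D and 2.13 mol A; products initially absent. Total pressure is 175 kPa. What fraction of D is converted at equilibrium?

Basis: 1.89 mol D initially; let X = conversion of D. Extent ξ = 0.945X.
At extent ξ: n_D = 1.89 − 1.89X; n_A = 2.13 − 0.945X; n_B = 1.89X.
n_T = Σnᵢ = 4.02 − 0.945X.
With p_i = (n_i/n_T)P, Kp = p_B^2 / (p_D^2 p_A).
This yields a degree-3 equation in X; solving on (0,1), X = 0.376.

X = 0.376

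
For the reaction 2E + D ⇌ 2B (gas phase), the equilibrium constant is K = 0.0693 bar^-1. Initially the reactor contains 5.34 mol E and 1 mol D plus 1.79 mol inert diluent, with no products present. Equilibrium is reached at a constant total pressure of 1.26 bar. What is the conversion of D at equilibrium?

X = 0.226

Let X = conversion of D (basis 1 mol D); extent of reaction ξ = X.
Moles: n_E = 5.34 − 2X; n_D = 1 − X; n_B = 2X; n_I = 1.79 (inert).
Summing: n_T = 8.13 − X.
With p_i = (n_i/n_T)P, K = p_B^2 / (p_E^2 p_D).
Equating to 0.0693 bar^-1 and solving on 0 < X < 1: X = 0.226.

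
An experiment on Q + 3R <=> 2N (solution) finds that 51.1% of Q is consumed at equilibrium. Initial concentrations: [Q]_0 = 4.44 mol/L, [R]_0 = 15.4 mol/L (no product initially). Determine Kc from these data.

Let X = conversion of Q.
Concentrations: [Q] = 4.44 − 4.44X; [R] = 15.4 − 13.3X; [N] = 8.88X.
At X = 0.511: [Q] = 2.17, [R] = 8.59, [N] = 4.54.
Kc = [N]^2 / ([Q] [R]^3) = 0.0149 (mol/L)^-2.

Kc = 0.0149 (mol/L)^-2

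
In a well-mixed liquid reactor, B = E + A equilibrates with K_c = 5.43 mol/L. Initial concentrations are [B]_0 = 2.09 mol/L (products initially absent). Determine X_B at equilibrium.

X = 0.771

Let X = conversion of B; extent ξ = 2.09·X mol/L.
Concentrations: [B] = 2.09 − 2.09X; [E] = 2.09X; [A] = 2.09X.
K_c = [E] [A] / ([B]).
This equals 5.43 at X = 0.771 (the root in 0 < X < 1).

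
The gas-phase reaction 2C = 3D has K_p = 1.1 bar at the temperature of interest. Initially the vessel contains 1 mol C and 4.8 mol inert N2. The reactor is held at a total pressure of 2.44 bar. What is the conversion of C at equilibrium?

Take 1 mol C as basis and let X be its fractional conversion, so ξ = 0.5X.
Species balance: n_C = 1 − X; n_D = 1.5X; n_I = 4.8 (inert).
Summing: n_T = 5.8 + 0.5X.
Mole fractions y_i = n_i/n_T; K_p = p_D^3 / (p_C^2) with p_i = y_i·P.
Equating to 1.1 bar and solving on 0 < X < 1: X = 0.549.

X = 0.549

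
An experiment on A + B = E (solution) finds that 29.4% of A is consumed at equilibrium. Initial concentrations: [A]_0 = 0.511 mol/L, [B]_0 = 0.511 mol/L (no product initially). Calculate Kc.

Kc = 1.15 L/mol

Let X = conversion of A.
Concentrations: [A] = 0.511 − 0.511X; [B] = 0.511 − 0.511X; [E] = 0.511X.
At X = 0.294: [A] = 0.361, [B] = 0.361, [E] = 0.15.
Kc = [E] / ([A] [B]) = 1.15 L/mol.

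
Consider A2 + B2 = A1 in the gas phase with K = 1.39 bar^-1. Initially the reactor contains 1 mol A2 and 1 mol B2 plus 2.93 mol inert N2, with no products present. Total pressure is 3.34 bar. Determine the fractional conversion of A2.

Basis: 1 mol A2 initially; let X = conversion of A2. Extent ξ = X.
Mole table: n_A2 = 1 − X; n_B2 = 1 − X; n_A1 = X; n_I = 2.93 (inert).
Total moles n_T = 4.93 − X.
y_i = n_i/n_T, p_i = y_i·P. K = p_A1 / (p_A2 p_B2).
Substituting and setting equal to 1.39 bar^-1 gives a polynomial in X; the root in (0,1) is X = 0.386.

X = 0.386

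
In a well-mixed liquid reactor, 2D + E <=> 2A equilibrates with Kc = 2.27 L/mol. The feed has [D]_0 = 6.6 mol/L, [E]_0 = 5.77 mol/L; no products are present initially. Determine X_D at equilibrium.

X = 0.734

Let X = conversion of D; extent ξ = 6.6X/2 mol/L.
Concentrations: [D] = 6.6 − 6.6X; [E] = 5.77 − 3.3X; [A] = 6.6X.
Kc = [A]^2 / ([D]^2 [E]).
Solving Kc = 2.27 for X ∈ (0,1): X = 0.734.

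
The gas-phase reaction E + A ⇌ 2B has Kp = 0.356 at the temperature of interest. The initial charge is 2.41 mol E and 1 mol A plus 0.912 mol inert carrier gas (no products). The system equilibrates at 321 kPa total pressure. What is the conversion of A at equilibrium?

X = 0.346

Let X = conversion of A (basis 1 mol A); extent of reaction ξ = X.
At extent ξ: n_E = 2.41 − X; n_A = 1 − X; n_B = 2X; n_I = 0.912 (inert).
Total moles n_T = 4.32 (Δν = 0, constant).
y_i = n_i/n_T, p_i = y_i·P. Kp = p_B^2 / (p_E p_A).
Setting this equal to 0.356 and taking the physical root (0 < X < 1) gives X = 0.346.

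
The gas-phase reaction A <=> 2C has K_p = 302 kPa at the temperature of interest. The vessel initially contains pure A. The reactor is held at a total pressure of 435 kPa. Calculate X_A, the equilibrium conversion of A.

X = 0.385

Basis: 1 mol A initially; let X = conversion of A. Extent ξ = X.
Species balance: n_A = 1 − X; n_C = 2X.
n_T = Σnᵢ = 1 + X.
Mole fractions y_i = n_i/n_T; K_p = p_C^2 / (p_A) with p_i = y_i·P.
Substituting and setting equal to 302 kPa gives a polynomial in X; the root in (0,1) is X = 0.385.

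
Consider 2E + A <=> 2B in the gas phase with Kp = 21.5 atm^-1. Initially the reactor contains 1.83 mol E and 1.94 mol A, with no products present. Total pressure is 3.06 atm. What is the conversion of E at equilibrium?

Basis: 1.83 mol E initially; let X = conversion of E. Extent ξ = 0.915X.
Moles: n_E = 1.83 − 1.83X; n_A = 1.94 − 0.915X; n_B = 1.83X.
Total moles n_T = 3.77 − 0.915X.
y_i = n_i/n_T, p_i = y_i·P. Kp = p_B^2 / (p_E^2 p_A).
This yields a degree-3 equation in X; solving on (0,1), X = 0.835.

X = 0.835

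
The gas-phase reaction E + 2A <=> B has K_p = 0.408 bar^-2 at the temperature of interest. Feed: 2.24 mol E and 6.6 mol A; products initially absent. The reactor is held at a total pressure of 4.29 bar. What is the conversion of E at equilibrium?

Basis: 2.24 mol E initially; let X = conversion of E. Extent ξ = 2.24X.
Moles: n_E = 2.24 − 2.24X; n_A = 6.6 − 4.48X; n_B = 2.24X.
Summing: n_T = 8.84 − 4.48X.
With p_i = (n_i/n_T)P, K_p = p_B / (p_E p_A^2).
Setting this equal to 0.408 bar^-2 and taking the physical root (0 < X < 1) gives X = 0.729.

X = 0.729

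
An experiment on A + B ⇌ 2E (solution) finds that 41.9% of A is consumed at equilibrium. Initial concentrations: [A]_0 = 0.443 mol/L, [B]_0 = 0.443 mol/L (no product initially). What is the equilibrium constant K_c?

Let X = conversion of A.
Concentrations: [A] = 0.443 − 0.443X; [B] = 0.443 − 0.443X; [E] = 0.886X.
At X = 0.419: [A] = 0.257, [B] = 0.257, [E] = 0.371.
K_c = [E]^2 / ([A] [B]) = 2.08.

K_c = 2.08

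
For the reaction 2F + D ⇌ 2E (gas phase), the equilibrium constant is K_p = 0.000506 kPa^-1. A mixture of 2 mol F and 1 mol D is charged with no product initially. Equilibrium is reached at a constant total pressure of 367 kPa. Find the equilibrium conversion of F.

Let X = conversion of F (basis 2 mol F); extent of reaction ξ = X.
Mole table: n_F = 2 − 2X; n_D = 1 − X; n_E = 2X.
n_T = Σnᵢ = 3 − X.
With p_i = (n_i/n_T)P, K_p = p_E^2 / (p_F^2 p_D).
Equating to 0.000506 kPa^-1 and solving on 0 < X < 1: X = 0.188.

X = 0.188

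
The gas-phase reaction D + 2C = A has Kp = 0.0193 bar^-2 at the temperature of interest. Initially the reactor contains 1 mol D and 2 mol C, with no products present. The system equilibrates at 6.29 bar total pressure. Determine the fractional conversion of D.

Take 1 mol D as basis and let X be its fractional conversion, so ξ = X.
At extent ξ: n_D = 1 − X; n_C = 2 − 2X; n_A = X.
Summing: n_T = 3 − 2X.
Mole fractions y_i = n_i/n_T; Kp = p_A / (p_D p_C^2) with p_i = y_i·P.
Substituting and setting equal to 0.0193 bar^-2 gives a polynomial in X; the root in (0,1) is X = 0.221.

X = 0.221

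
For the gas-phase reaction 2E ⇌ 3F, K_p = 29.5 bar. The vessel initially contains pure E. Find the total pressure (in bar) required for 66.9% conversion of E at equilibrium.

P = 4.27 bar

Basis: 1 mol E initially; let X = conversion of E. Extent ξ = 0.5X.
At extent ξ: n_E = 1 − X; n_F = 1.5X.
n_T = Σnᵢ = 1 + 0.5X.
K_p = p_F^3 / (p_E^2) with p_i = (n_i/n_T)·P.
At X = 0.669: the mole-fraction product g(X) = Π y_i^ν_i = 6.912. Since K_p = g(X)·P^{1}, P = (K_p/g)^(1/1) = (29.5/6.912)^(1/1) = 4.27 bar.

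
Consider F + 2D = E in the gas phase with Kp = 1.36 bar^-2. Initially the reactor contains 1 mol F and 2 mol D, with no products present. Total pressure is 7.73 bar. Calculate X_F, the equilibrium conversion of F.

X = 0.834

Take 1 mol F as basis and let X be its fractional conversion, so ξ = X.
Mole table: n_F = 1 − X; n_D = 2 − 2X; n_E = X.
Summing: n_T = 3 − 2X.
y_i = n_i/n_T, p_i = y_i·P. Kp = p_E / (p_F p_D^2).
Equating to 1.36 bar^-2 and solving on 0 < X < 1: X = 0.834.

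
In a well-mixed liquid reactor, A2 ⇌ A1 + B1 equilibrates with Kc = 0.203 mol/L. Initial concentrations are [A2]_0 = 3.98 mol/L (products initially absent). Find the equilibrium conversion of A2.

X = 0.202

Let X = conversion of A2; extent ξ = 3.98·X mol/L.
Concentrations: [A2] = 3.98 − 3.98X; [A1] = 3.98X; [B1] = 3.98X.
Kc = [A1] [B1] / ([A2]).
This equals 0.203 at X = 0.202 (the root in 0 < X < 1).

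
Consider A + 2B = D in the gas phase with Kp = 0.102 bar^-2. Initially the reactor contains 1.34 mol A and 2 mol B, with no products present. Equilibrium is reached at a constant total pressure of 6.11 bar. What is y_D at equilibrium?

y_D = 0.231

Basis: 2 mol B initially; let X = conversion of B. Extent ξ = X.
Moles: n_A = 1.34 − X; n_B = 2 − 2X; n_D = X.
Summing: n_T = 3.34 − 2X.
Mole fractions y_i = n_i/n_T; Kp = p_D / (p_A p_B^2) with p_i = y_i·P.
This yields a degree-3 equation in X; solving on (0,1), X = 0.528.
Then n_D = 0.528, n_T = 2.28, so y_D = 0.231.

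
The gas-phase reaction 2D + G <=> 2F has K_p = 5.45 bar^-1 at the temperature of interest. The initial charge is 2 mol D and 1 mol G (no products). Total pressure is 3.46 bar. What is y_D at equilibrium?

Basis: 2 mol D initially; let X = conversion of D. Extent ξ = X.
Species balance: n_D = 2 − 2X; n_G = 1 − X; n_F = 2X.
Summing: n_T = 3 − X.
Mole fractions y_i = n_i/n_T; K_p = p_F^2 / (p_D^2 p_G) with p_i = y_i·P.
This yields a degree-3 equation in X; solving on (0,1), X = 0.631.
Then n_D = 0.737, n_T = 2.37, so y_D = 0.311.

y_D = 0.311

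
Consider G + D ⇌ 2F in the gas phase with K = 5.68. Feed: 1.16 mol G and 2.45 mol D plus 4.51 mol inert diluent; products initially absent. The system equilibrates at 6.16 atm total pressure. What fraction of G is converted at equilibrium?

Take 1.16 mol G as basis and let X be its fractional conversion, so ξ = 1.16X.
Species balance: n_G = 1.16 − 1.16X; n_D = 2.45 − 1.16X; n_F = 2.32X; n_I = 4.51 (inert).
Total moles n_T = 8.12 (Δν = 0, constant).
With p_i = (n_i/n_T)P, K = p_F^2 / (p_G p_D).
Substituting and setting equal to 5.68 gives a polynomial in X; the root in (0,1) is X = 0.729.

X = 0.729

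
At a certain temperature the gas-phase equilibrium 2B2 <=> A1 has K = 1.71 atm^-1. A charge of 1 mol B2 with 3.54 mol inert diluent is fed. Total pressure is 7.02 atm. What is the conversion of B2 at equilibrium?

X = 0.660

Basis: 1 mol B2 initially; let X = conversion of B2. Extent ξ = 0.5X.
At extent ξ: n_B2 = 1 − X; n_A1 = 0.5X; n_I = 3.54 (inert).
n_T = Σnᵢ = 4.54 − 0.5X.
Mole fractions y_i = n_i/n_T; K = p_A1 / (p_B2^2) with p_i = y_i·P.
Substituting and setting equal to 1.71 atm^-1 gives a polynomial in X; the root in (0,1) is X = 0.660.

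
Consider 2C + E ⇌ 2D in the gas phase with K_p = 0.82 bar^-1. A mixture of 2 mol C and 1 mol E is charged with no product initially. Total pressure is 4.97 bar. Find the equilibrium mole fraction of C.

y_C = 0.414

Basis: 2 mol C initially; let X = conversion of C. Extent ξ = X.
Mole table: n_C = 2 − 2X; n_E = 1 − X; n_D = 2X.
Total moles n_T = 3 − X.
With p_i = (n_i/n_T)P, K_p = p_D^2 / (p_C^2 p_E).
Equating to 0.82 bar^-1 and solving on 0 < X < 1: X = 0.479.
Then n_C = 1.04, n_T = 2.52, so y_C = 0.414.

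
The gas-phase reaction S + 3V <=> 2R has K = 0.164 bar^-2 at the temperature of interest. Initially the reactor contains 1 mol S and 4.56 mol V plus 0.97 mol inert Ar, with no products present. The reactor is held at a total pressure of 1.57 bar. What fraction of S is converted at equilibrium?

Take 1 mol S as basis and let X be its fractional conversion, so ξ = X.
At extent ξ: n_S = 1 − X; n_V = 4.56 − 3X; n_R = 2X; n_I = 0.97 (inert).
Summing: n_T = 6.53 − 2X.
y_i = n_i/n_T, p_i = y_i·P. K = p_R^2 / (p_S p_V^3).
This yields a degree-4 equation in X; solving on (0,1), X = 0.309.

X = 0.309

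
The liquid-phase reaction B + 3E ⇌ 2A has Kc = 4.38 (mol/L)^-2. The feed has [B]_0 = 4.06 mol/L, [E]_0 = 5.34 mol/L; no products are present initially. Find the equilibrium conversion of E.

X = 0.828

Let X = conversion of E; extent ξ = 5.34X/3 mol/L.
Concentrations: [B] = 4.06 − 1.78X; [E] = 5.34 − 5.34X; [A] = 3.56X.
Kc = [A]^2 / ([B] [E]^3).
This equals 4.38 at X = 0.828 (the root in 0 < X < 1).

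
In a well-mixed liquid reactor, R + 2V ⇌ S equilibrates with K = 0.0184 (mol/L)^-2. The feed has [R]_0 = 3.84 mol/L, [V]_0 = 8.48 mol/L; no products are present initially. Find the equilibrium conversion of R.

X = 0.369

Let X = conversion of R; extent ξ = 3.84·X mol/L.
Concentrations: [R] = 3.84 − 3.84X; [V] = 8.48 − 7.68X; [S] = 3.84X.
K = [S] / ([R] [V]^2).
Setting equal to 0.0184 and solving for X on (0,1) gives X = 0.369.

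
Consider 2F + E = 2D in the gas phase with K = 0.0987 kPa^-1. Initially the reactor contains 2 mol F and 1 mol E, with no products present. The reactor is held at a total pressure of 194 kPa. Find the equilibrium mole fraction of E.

Take 2 mol F as basis and let X be its fractional conversion, so ξ = X.
Mole table: n_F = 2 − 2X; n_E = 1 − X; n_D = 2X.
Summing: n_T = 3 − X.
Mole fractions y_i = n_i/n_T; K = p_D^2 / (p_F^2 p_E) with p_i = y_i·P.
This yields a degree-3 equation in X; solving on (0,1), X = 0.633.
Then n_E = 0.367, n_T = 2.37, so y_E = 0.155.

y_E = 0.155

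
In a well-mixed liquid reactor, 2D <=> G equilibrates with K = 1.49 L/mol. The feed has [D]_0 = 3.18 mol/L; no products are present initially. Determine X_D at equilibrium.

X = 0.724

Let X = conversion of D; extent ξ = 3.18X/2 mol/L.
Concentrations: [D] = 3.18 − 3.18X; [G] = 1.59X.
K = [G] / ([D]^2).
This equals 1.49 at X = 0.724 (the root in 0 < X < 1).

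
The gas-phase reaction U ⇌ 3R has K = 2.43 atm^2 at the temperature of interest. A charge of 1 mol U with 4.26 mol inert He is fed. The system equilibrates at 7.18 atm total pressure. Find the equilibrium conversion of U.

X = 0.344

Take 1 mol U as basis and let X be its fractional conversion, so ξ = X.
Moles: n_U = 1 − X; n_R = 3X; n_I = 4.26 (inert).
Total moles n_T = 5.26 + 2X.
With p_i = (n_i/n_T)P, K = p_R^3 / (p_U).
Equating to 2.43 atm^2 and solving on 0 < X < 1: X = 0.344.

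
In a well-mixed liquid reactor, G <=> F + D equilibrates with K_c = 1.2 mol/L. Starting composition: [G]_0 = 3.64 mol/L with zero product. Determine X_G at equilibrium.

Let X = conversion of G; extent ξ = 3.64·X mol/L.
Concentrations: [G] = 3.64 − 3.64X; [F] = 3.64X; [D] = 3.64X.
K_c = [F] [D] / ([G]).
This equals 1.2 at X = 0.433 (the root in 0 < X < 1).

X = 0.433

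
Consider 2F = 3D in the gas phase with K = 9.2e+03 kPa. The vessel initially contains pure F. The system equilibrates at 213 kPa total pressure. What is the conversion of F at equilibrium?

Take 1 mol F as basis and let X be its fractional conversion, so ξ = 0.5X.
Species balance: n_F = 1 − X; n_D = 1.5X.
Summing: n_T = 1 + 0.5X.
With p_i = (n_i/n_T)P, K = p_D^3 / (p_F^2).
Substituting and setting equal to 9.2e+03 kPa gives a polynomial in X; the root in (0,1) is X = 0.824.

X = 0.824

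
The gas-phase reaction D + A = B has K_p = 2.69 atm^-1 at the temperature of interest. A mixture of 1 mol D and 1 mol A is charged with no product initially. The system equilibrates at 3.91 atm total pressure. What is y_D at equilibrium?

Take 1 mol D as basis and let X be its fractional conversion, so ξ = X.
Moles: n_D = 1 − X; n_A = 1 − X; n_B = X.
Summing: n_T = 2 − X.
y_i = n_i/n_T, p_i = y_i·P. K_p = p_B / (p_D p_A).
Substituting and setting equal to 2.69 atm^-1 gives a polynomial in X; the root in (0,1) is X = 0.705.
Then n_D = 0.295, n_T = 1.29, so y_D = 0.228.

y_D = 0.228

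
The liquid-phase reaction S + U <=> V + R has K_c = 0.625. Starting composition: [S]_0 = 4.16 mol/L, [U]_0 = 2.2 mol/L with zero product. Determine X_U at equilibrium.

Let X = conversion of U; extent ξ = 2.2·X mol/L.
Concentrations: [S] = 4.16 − 2.2X; [U] = 2.2 − 2.2X; [V] = 2.2X; [R] = 2.2X.
K_c = [V] [R] / ([S] [U]).
Setting equal to 0.625 and solving for X on (0,1) gives X = 0.583.

X = 0.583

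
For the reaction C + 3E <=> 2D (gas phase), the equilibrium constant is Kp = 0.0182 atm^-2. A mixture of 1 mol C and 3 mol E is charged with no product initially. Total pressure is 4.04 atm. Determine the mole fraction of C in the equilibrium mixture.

y_C = 0.217

Basis: 1 mol C initially; let X = conversion of C. Extent ξ = X.
At extent ξ: n_C = 1 − X; n_E = 3 − 3X; n_D = 2X.
Summing: n_T = 4 − 2X.
With p_i = (n_i/n_T)P, Kp = p_D^2 / (p_C p_E^3).
This yields a degree-4 equation in X; solving on (0,1), X = 0.235.
Then n_C = 0.765, n_T = 3.53, so y_C = 0.217.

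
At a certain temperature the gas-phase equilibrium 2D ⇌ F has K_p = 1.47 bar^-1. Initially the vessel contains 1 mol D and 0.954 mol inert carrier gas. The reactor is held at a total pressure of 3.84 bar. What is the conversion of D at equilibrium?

X = 0.687

Take 1 mol D as basis and let X be its fractional conversion, so ξ = 0.5X.
Mole table: n_D = 1 − X; n_F = 0.5X; n_I = 0.954 (inert).
n_T = Σnᵢ = 1.95 − 0.5X.
With p_i = (n_i/n_T)P, K_p = p_F / (p_D^2).
Substituting and setting equal to 1.47 bar^-1 gives a polynomial in X; the root in (0,1) is X = 0.687.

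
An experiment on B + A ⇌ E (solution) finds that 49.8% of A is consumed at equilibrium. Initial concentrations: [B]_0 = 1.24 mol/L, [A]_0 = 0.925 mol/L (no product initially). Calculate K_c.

Let X = conversion of A.
Concentrations: [B] = 1.24 − 0.925X; [A] = 0.925 − 0.925X; [E] = 0.925X.
At X = 0.498: [B] = 0.779, [A] = 0.464, [E] = 0.461.
K_c = [E] / ([B] [A]) = 1.27 L/mol.

K_c = 1.27 L/mol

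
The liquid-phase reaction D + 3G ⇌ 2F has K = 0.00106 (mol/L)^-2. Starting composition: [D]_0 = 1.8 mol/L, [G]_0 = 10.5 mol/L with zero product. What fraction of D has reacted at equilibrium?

Let X = conversion of D; extent ξ = 1.8·X mol/L.
Concentrations: [D] = 1.8 − 1.8X; [G] = 10.5 − 5.4X; [F] = 3.6X.
K = [F]^2 / ([D] [G]^3).
Solving K = 0.00106 for X ∈ (0,1): X = 0.278.

X = 0.278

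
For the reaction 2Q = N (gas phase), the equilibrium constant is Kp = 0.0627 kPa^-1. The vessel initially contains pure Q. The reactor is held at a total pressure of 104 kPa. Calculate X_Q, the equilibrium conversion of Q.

X = 0.808

Basis: 1 mol Q initially; let X = conversion of Q. Extent ξ = 0.5X.
Mole table: n_Q = 1 − X; n_N = 0.5X.
Summing: n_T = 1 − 0.5X.
y_i = n_i/n_T, p_i = y_i·P. Kp = p_N / (p_Q^2).
Substituting and setting equal to 0.0627 kPa^-1 gives a polynomial in X; the root in (0,1) is X = 0.808.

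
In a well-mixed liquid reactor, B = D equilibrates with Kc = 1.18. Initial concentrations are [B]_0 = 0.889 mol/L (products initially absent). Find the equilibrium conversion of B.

Let X = conversion of B; extent ξ = 0.889·X mol/L.
Concentrations: [B] = 0.889 − 0.889X; [D] = 0.889X.
Kc = [D] / ([B]).
Equating to 1.18: the physical root is X = 0.541.

X = 0.541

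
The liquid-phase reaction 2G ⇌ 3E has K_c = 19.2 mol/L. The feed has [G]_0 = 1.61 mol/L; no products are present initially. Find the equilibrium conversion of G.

Let X = conversion of G; extent ξ = 1.61X/2 mol/L.
Concentrations: [G] = 1.61 − 1.61X; [E] = 2.42X.
K_c = [E]^3 / ([G]^2).
Solving K_c = 19.2 for X ∈ (0,1): X = 0.693.

X = 0.693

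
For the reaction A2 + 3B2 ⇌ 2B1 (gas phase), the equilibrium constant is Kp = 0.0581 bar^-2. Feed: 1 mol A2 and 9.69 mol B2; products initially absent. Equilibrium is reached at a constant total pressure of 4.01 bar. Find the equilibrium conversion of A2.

Basis: 1 mol A2 initially; let X = conversion of A2. Extent ξ = X.
Moles: n_A2 = 1 − X; n_B2 = 9.69 − 3X; n_B1 = 2X.
n_T = Σnᵢ = 10.7 − 2X.
y_i = n_i/n_T, p_i = y_i·P. Kp = p_B1^2 / (p_A2 p_B2^3).
Equating to 0.0581 bar^-2 and solving on 0 < X < 1: X = 0.653.

X = 0.653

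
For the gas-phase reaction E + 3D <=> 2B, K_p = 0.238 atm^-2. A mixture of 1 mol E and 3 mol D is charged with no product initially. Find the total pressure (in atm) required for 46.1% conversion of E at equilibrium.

P = 3.85 atm

Let X = conversion of E (basis 1 mol E); extent of reaction ξ = X.
Species balance: n_E = 1 − X; n_D = 3 − 3X; n_B = 2X.
n_T = Σnᵢ = 4 − 2X.
K_p = p_B^2 / (p_E p_D^3) with p_i = (n_i/n_T)·P.
At X = 0.461: the mole-fraction product g(X) = Π y_i^ν_i = 3.534. Since K_p = g(X)·P^{-2}, P = (g/K_p)^(1/2) = (3.534/0.238)^(1/2) = 3.85 atm.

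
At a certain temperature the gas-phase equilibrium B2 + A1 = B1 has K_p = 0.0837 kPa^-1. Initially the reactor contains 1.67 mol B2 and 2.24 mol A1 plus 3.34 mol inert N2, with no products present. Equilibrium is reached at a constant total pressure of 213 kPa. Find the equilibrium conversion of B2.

Basis: 1.67 mol B2 initially; let X = conversion of B2. Extent ξ = 1.67X.
Species balance: n_B2 = 1.67 − 1.67X; n_A1 = 2.24 − 1.67X; n_B1 = 1.67X; n_I = 3.34 (inert).
Summing: n_T = 7.25 − 1.67X.
y_i = n_i/n_T, p_i = y_i·P. K_p = p_B1 / (p_B2 p_A1).
Equating to 0.0837 kPa^-1 and solving on 0 < X < 1: X = 0.747.

X = 0.747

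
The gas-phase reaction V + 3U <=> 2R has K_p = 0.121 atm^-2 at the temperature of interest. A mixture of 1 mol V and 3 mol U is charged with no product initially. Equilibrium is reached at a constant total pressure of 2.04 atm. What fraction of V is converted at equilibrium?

Let X = conversion of V (basis 1 mol V); extent of reaction ξ = X.
Moles: n_V = 1 − X; n_U = 3 − 3X; n_R = 2X.
Total moles n_T = 4 − 2X.
y_i = n_i/n_T, p_i = y_i·P. K_p = p_R^2 / (p_V p_U^3).
Equating to 0.121 atm^-2 and solving on 0 < X < 1: X = 0.279.

X = 0.279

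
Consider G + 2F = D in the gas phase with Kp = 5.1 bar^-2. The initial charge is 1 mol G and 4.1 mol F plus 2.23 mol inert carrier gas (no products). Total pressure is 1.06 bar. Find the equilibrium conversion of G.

Take 1 mol G as basis and let X be its fractional conversion, so ξ = X.
At extent ξ: n_G = 1 − X; n_F = 4.1 − 2X; n_D = X; n_I = 2.23 (inert).
Total moles n_T = 7.33 − 2X.
Mole fractions y_i = n_i/n_T; Kp = p_D / (p_G p_F^2) with p_i = y_i·P.
Setting this equal to 5.1 bar^-2 and taking the physical root (0 < X < 1) gives X = 0.568.

X = 0.568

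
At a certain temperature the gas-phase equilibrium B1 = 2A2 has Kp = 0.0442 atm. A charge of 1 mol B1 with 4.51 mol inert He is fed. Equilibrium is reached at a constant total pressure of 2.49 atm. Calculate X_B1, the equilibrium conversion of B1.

X = 0.146

Take 1 mol B1 as basis and let X be its fractional conversion, so ξ = X.
Species balance: n_B1 = 1 − X; n_A2 = 2X; n_I = 4.51 (inert).
Summing: n_T = 5.51 + X.
With p_i = (n_i/n_T)P, Kp = p_A2^2 / (p_B1).
Setting this equal to 0.0442 atm and taking the physical root (0 < X < 1) gives X = 0.146.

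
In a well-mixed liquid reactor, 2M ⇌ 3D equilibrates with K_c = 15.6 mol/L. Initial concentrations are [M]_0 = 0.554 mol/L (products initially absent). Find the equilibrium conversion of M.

Let X = conversion of M; extent ξ = 0.554X/2 mol/L.
Concentrations: [M] = 0.554 − 0.554X; [D] = 0.831X.
K_c = [D]^3 / ([M]^2).
Setting equal to 15.6 and solving for X on (0,1) gives X = 0.767.

X = 0.767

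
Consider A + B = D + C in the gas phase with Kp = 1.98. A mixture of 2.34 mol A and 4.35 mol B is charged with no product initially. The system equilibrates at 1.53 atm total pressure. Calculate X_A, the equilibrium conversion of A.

X = 0.747

Let X = conversion of A (basis 2.34 mol A); extent of reaction ξ = 2.34X.
Species balance: n_A = 2.34 − 2.34X; n_B = 4.35 − 2.34X; n_D = 2.34X; n_C = 2.34X.
n_T stays at 6.69 (no change in mole number).
y_i = n_i/n_T, p_i = y_i·P. Kp = p_D p_C / (p_A p_B).
Substituting and setting equal to 1.98 gives a polynomial in X; the root in (0,1) is X = 0.747.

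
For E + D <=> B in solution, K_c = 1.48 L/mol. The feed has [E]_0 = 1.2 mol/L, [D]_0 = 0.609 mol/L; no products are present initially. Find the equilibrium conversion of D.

Let X = conversion of D; extent ξ = 0.609·X mol/L.
Concentrations: [E] = 1.2 − 0.609X; [D] = 0.609 − 0.609X; [B] = 0.609X.
K_c = [B] / ([E] [D]).
Equating to 1.48 L/mol: the physical root is X = 0.560.

X = 0.560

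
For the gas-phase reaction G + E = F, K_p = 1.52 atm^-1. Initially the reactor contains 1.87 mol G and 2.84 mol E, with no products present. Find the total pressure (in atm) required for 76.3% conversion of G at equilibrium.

P = 4.92 atm

Basis: 1.87 mol G initially; let X = conversion of G. Extent ξ = 1.87X.
At extent ξ: n_G = 1.87 − 1.87X; n_E = 2.84 − 1.87X; n_F = 1.87X.
n_T = Σnᵢ = 4.71 − 1.87X.
K_p = p_F / (p_G p_E) with p_i = (n_i/n_T)·P.
At X = 0.763: the mole-fraction product g(X) = Π y_i^ν_i = 7.479. Since K_p = g(X)·P^{-1}, P = (g/K_p)^(1/1) = (7.479/1.52)^(1/1) = 4.92 atm.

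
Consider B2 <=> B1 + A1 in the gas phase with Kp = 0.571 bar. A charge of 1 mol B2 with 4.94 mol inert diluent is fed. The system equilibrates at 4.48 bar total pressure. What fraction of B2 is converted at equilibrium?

X = 0.586

Basis: 1 mol B2 initially; let X = conversion of B2. Extent ξ = X.
Mole table: n_B2 = 1 − X; n_B1 = X; n_A1 = X; n_I = 4.94 (inert).
Summing: n_T = 5.94 + X.
Mole fractions y_i = n_i/n_T; Kp = p_B1 p_A1 / (p_B2) with p_i = y_i·P.
This yields a degree-2 equation in X; solving on (0,1), X = 0.586.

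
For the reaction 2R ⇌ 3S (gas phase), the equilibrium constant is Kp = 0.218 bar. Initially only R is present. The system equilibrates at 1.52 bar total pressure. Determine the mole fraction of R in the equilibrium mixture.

y_R = 0.620

Basis: 1 mol R initially; let X = conversion of R. Extent ξ = 0.5X.
Mole table: n_R = 1 − X; n_S = 1.5X.
n_T = Σnᵢ = 1 + 0.5X.
y_i = n_i/n_T, p_i = y_i·P. Kp = p_S^3 / (p_R^2).
Equating to 0.218 bar and solving on 0 < X < 1: X = 0.290.
Then n_R = 0.71, n_T = 1.15, so y_R = 0.620.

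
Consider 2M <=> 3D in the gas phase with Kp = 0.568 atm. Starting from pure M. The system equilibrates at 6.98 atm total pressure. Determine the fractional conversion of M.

Basis: 1 mol M initially; let X = conversion of M. Extent ξ = 0.5X.
Mole table: n_M = 1 − X; n_D = 1.5X.
n_T = Σnᵢ = 1 + 0.5X.
Mole fractions y_i = n_i/n_T; Kp = p_D^3 / (p_M^2) with p_i = y_i·P.
This yields a degree-3 equation in X; solving on (0,1), X = 0.248.

X = 0.248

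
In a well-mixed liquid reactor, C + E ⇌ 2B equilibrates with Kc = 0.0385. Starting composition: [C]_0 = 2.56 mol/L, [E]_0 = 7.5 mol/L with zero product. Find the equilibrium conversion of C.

Let X = conversion of C; extent ξ = 2.56·X mol/L.
Concentrations: [C] = 2.56 − 2.56X; [E] = 7.5 − 2.56X; [B] = 5.12X.
Kc = [B]^2 / ([C] [E]).
Setting equal to 0.0385 and solving for X on (0,1) gives X = 0.151.

X = 0.151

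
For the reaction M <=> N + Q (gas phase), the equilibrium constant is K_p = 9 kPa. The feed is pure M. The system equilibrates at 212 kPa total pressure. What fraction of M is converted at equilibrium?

Take 1 mol M as basis and let X be its fractional conversion, so ξ = X.
Species balance: n_M = 1 − X; n_N = X; n_Q = X.
n_T = Σnᵢ = 1 + X.
Mole fractions y_i = n_i/n_T; K_p = p_N p_Q / (p_M) with p_i = y_i·P.
Substituting and setting equal to 9 kPa gives a polynomial in X; the root in (0,1) is X = 0.202.

X = 0.202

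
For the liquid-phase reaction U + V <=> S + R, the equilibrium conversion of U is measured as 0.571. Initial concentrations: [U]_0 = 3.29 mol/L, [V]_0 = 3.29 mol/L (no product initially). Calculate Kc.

Kc = 1.77

Let X = conversion of U.
Concentrations: [U] = 3.29 − 3.29X; [V] = 3.29 − 3.29X; [S] = 3.29X; [R] = 3.29X.
At X = 0.571: [U] = 1.41, [V] = 1.41, [S] = 1.88, [R] = 1.88.
Kc = [S] [R] / ([U] [V]) = 1.77.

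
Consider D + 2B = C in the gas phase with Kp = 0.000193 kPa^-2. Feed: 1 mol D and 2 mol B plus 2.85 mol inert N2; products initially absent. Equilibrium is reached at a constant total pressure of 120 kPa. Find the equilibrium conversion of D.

Basis: 1 mol D initially; let X = conversion of D. Extent ξ = X.
Mole table: n_D = 1 − X; n_B = 2 − 2X; n_C = X; n_I = 2.85 (inert).
n_T = Σnᵢ = 5.85 − 2X.
y_i = n_i/n_T, p_i = y_i·P. Kp = p_C / (p_D p_B^2).
Setting this equal to 0.000193 kPa^-2 and taking the physical root (0 < X < 1) gives X = 0.195.

X = 0.195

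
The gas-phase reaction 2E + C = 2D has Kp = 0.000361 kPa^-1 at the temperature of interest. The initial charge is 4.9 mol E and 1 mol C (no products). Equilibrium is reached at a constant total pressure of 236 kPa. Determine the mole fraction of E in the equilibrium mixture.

Take 1 mol C as basis and let X be its fractional conversion, so ξ = X.
Moles: n_E = 4.9 − 2X; n_C = 1 − X; n_D = 2X.
Total moles n_T = 5.9 − X.
Mole fractions y_i = n_i/n_T; Kp = p_D^2 / (p_E^2 p_C) with p_i = y_i·P.
Substituting and setting equal to 0.000361 kPa^-1 gives a polynomial in X; the root in (0,1) is X = 0.237.
Then n_E = 4.43, n_T = 5.66, so y_E = 0.782.

y_E = 0.782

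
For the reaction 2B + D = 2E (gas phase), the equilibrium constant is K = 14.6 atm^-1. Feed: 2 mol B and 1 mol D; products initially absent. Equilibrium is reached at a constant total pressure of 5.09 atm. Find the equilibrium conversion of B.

Basis: 2 mol B initially; let X = conversion of B. Extent ξ = X.
Species balance: n_B = 2 − 2X; n_D = 1 − X; n_E = 2X.
Total moles n_T = 3 − X.
With p_i = (n_i/n_T)P, K = p_E^2 / (p_B^2 p_D).
This yields a degree-3 equation in X; solving on (0,1), X = 0.744.

X = 0.744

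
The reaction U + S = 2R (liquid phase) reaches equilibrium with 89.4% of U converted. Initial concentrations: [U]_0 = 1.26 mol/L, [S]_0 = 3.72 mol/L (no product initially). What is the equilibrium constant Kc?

Let X = conversion of U.
Concentrations: [U] = 1.26 − 1.26X; [S] = 3.72 − 1.26X; [R] = 2.52X.
At X = 0.894: [U] = 0.134, [S] = 2.59, [R] = 2.25.
Kc = [R]^2 / ([U] [S]) = 14.7.

Kc = 14.7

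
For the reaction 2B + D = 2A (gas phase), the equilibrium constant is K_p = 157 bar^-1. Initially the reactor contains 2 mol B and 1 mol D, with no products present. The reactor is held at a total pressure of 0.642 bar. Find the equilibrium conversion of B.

Take 2 mol B as basis and let X be its fractional conversion, so ξ = X.
Moles: n_B = 2 − 2X; n_D = 1 − X; n_A = 2X.
Total moles n_T = 3 − X.
With p_i = (n_i/n_T)P, K_p = p_A^2 / (p_B^2 p_D).
Substituting and setting equal to 157 bar^-1 gives a polynomial in X; the root in (0,1) is X = 0.765.

X = 0.765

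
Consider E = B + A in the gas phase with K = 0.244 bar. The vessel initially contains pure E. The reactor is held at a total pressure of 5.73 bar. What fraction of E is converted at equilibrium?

X = 0.202

Take 1 mol E as basis and let X be its fractional conversion, so ξ = X.
Mole table: n_E = 1 − X; n_B = X; n_A = X.
Total moles n_T = 1 + X.
With p_i = (n_i/n_T)P, K = p_B p_A / (p_E).
Equating to 0.244 bar and solving on 0 < X < 1: X = 0.202.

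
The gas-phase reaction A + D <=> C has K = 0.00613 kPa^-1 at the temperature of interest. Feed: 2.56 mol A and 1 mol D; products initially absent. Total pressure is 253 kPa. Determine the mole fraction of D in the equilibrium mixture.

y_D = 0.161

Take 1 mol D as basis and let X be its fractional conversion, so ξ = X.
At extent ξ: n_A = 2.56 − X; n_D = 1 − X; n_C = X.
n_T = Σnᵢ = 3.56 − X.
With p_i = (n_i/n_T)P, K = p_C / (p_A p_D).
Setting this equal to 0.00613 kPa^-1 and taking the physical root (0 < X < 1) gives X = 0.510.
Then n_D = 0.49, n_T = 3.05, so y_D = 0.161.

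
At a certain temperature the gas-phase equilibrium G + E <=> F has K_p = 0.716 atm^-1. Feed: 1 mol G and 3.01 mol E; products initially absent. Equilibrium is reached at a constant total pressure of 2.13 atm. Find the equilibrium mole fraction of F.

Take 1 mol G as basis and let X be its fractional conversion, so ξ = X.
Species balance: n_G = 1 − X; n_E = 3.01 − X; n_F = X.
n_T = Σnᵢ = 4.01 − X.
y_i = n_i/n_T, p_i = y_i·P. K_p = p_F / (p_G p_E).
Equating to 0.716 atm^-1 and solving on 0 < X < 1: X = 0.521.
Then n_F = 0.521, n_T = 3.49, so y_F = 0.149.

y_F = 0.149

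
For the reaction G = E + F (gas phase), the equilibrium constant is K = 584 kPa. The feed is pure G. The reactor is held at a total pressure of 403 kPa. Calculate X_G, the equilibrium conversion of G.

Take 1 mol G as basis and let X be its fractional conversion, so ξ = X.
At extent ξ: n_G = 1 − X; n_E = X; n_F = X.
Total moles n_T = 1 + X.
y_i = n_i/n_T, p_i = y_i·P. K = p_E p_F / (p_G).
Setting this equal to 584 kPa and taking the physical root (0 < X < 1) gives X = 0.769.

X = 0.769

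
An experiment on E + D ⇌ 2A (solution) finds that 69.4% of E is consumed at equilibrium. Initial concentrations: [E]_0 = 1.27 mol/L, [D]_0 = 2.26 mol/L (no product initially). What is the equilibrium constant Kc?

Kc = 5.8

Let X = conversion of E.
Concentrations: [E] = 1.27 − 1.27X; [D] = 2.26 − 1.27X; [A] = 2.54X.
At X = 0.694: [E] = 0.389, [D] = 1.38, [A] = 1.76.
Kc = [A]^2 / ([E] [D]) = 5.8.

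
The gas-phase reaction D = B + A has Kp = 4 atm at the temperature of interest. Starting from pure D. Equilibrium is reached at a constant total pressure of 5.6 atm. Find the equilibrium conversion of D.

X = 0.645

Take 1 mol D as basis and let X be its fractional conversion, so ξ = X.
Mole table: n_D = 1 − X; n_B = X; n_A = X.
n_T = Σnᵢ = 1 + X.
With p_i = (n_i/n_T)P, Kp = p_B p_A / (p_D).
Setting this equal to 4 atm and taking the physical root (0 < X < 1) gives X = 0.645.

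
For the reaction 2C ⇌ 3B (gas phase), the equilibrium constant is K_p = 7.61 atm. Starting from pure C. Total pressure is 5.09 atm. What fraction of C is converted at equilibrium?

Take 1 mol C as basis and let X be its fractional conversion, so ξ = 0.5X.
At extent ξ: n_C = 1 − X; n_B = 1.5X.
n_T = Σnᵢ = 1 + 0.5X.
With p_i = (n_i/n_T)P, K_p = p_B^3 / (p_C^2).
Setting this equal to 7.61 atm and taking the physical root (0 < X < 1) gives X = 0.511.

X = 0.511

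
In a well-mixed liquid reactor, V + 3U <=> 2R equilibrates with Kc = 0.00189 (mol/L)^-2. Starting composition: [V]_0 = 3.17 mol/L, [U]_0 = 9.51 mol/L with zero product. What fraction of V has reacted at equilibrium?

Let X = conversion of V; extent ξ = 3.17·X mol/L.
Concentrations: [V] = 3.17 − 3.17X; [U] = 9.51 − 9.51X; [R] = 6.34X.
Kc = [R]^2 / ([V] [U]^3).
This equals 0.00189 at X = 0.219 (the root in 0 < X < 1).

X = 0.219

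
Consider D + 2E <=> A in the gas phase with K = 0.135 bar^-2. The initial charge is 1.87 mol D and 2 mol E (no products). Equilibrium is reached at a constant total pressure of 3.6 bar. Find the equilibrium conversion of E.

X = 0.397

Take 2 mol E as basis and let X be its fractional conversion, so ξ = X.
Mole table: n_D = 1.87 − X; n_E = 2 − 2X; n_A = X.
Summing: n_T = 3.87 − 2X.
y_i = n_i/n_T, p_i = y_i·P. K = p_A / (p_D p_E^2).
Substituting and setting equal to 0.135 bar^-2 gives a polynomial in X; the root in (0,1) is X = 0.397.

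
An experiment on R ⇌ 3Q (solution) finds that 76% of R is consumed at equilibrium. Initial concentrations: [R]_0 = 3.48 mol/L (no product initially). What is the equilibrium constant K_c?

Let X = conversion of R.
Concentrations: [R] = 3.48 − 3.48X; [Q] = 10.4X.
At X = 0.76: [R] = 0.835, [Q] = 7.93.
K_c = [Q]^3 / ([R]) = 598 (mol/L)^2.

K_c = 598 (mol/L)^2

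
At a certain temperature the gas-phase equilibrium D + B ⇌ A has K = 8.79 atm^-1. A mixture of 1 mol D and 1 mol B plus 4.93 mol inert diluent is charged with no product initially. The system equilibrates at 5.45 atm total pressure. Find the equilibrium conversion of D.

Let X = conversion of D (basis 1 mol D); extent of reaction ξ = X.
Mole table: n_D = 1 − X; n_B = 1 − X; n_A = X; n_I = 4.93 (inert).
Summing: n_T = 6.93 − X.
Mole fractions y_i = n_i/n_T; K = p_A / (p_D p_B) with p_i = y_i·P.
Equating to 8.79 atm^-1 and solving on 0 < X < 1: X = 0.699.

X = 0.699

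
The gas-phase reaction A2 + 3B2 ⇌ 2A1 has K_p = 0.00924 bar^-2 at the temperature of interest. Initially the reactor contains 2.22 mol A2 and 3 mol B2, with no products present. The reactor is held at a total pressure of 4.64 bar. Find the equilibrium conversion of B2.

X = 0.231

Take 3 mol B2 as basis and let X be its fractional conversion, so ξ = X.
Species balance: n_A2 = 2.22 − X; n_B2 = 3 − 3X; n_A1 = 2X.
Total moles n_T = 5.22 − 2X.
y_i = n_i/n_T, p_i = y_i·P. K_p = p_A1^2 / (p_A2 p_B2^3).
Setting this equal to 0.00924 bar^-2 and taking the physical root (0 < X < 1) gives X = 0.231.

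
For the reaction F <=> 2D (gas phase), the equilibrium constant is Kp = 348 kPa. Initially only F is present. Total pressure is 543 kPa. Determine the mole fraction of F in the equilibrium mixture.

y_F = 0.458

Basis: 1 mol F initially; let X = conversion of F. Extent ξ = X.
Mole table: n_F = 1 − X; n_D = 2X.
Summing: n_T = 1 + X.
With p_i = (n_i/n_T)P, Kp = p_D^2 / (p_F).
Equating to 348 kPa and solving on 0 < X < 1: X = 0.372.
Then n_F = 0.628, n_T = 1.37, so y_F = 0.458.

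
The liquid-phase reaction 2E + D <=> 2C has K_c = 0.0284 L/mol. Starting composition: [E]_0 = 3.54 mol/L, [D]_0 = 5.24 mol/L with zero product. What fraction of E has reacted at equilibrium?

Let X = conversion of E; extent ξ = 3.54X/2 mol/L.
Concentrations: [E] = 3.54 − 3.54X; [D] = 5.24 − 1.77X; [C] = 3.54X.
K_c = [C]^2 / ([E]^2 [D]).
Solving K_c = 0.0284 for X ∈ (0,1): X = 0.269.

X = 0.269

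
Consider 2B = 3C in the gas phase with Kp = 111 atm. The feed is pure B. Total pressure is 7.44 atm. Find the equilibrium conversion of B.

X = 0.741

Basis: 1 mol B initially; let X = conversion of B. Extent ξ = 0.5X.
Mole table: n_B = 1 − X; n_C = 1.5X.
Summing: n_T = 1 + 0.5X.
y_i = n_i/n_T, p_i = y_i·P. Kp = p_C^3 / (p_B^2).
Substituting and setting equal to 111 atm gives a polynomial in X; the root in (0,1) is X = 0.741.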